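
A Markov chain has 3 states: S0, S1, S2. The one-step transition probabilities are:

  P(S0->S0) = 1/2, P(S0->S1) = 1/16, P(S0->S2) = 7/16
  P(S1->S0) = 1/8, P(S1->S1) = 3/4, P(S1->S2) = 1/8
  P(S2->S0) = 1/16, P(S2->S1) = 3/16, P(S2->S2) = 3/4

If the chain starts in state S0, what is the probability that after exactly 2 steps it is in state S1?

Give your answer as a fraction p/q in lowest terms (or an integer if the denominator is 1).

Computing P^2 by repeated multiplication:
P^1 =
  S0: [1/2, 1/16, 7/16]
  S1: [1/8, 3/4, 1/8]
  S2: [1/16, 3/16, 3/4]
P^2 =
  S0: [73/256, 41/256, 71/128]
  S1: [21/128, 19/32, 31/128]
  S2: [13/128, 73/256, 157/256]

(P^2)[S0 -> S1] = 41/256

Answer: 41/256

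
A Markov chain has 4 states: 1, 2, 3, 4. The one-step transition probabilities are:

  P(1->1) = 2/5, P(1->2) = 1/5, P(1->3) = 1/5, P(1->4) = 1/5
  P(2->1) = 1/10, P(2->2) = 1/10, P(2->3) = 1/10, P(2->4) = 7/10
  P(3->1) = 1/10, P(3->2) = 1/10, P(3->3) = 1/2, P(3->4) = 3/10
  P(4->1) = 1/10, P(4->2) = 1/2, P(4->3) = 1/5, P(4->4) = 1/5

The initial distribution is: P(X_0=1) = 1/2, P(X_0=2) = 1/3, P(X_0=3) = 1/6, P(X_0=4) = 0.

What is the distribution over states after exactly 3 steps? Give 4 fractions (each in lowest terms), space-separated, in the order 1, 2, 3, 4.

Answer: 61/400 1417/6000 1483/6000 437/1200

Derivation:
Propagating the distribution step by step (d_{t+1} = d_t * P):
d_0 = (1=1/2, 2=1/3, 3=1/6, 4=0)
  d_1[1] = 1/2*2/5 + 1/3*1/10 + 1/6*1/10 + 0*1/10 = 1/4
  d_1[2] = 1/2*1/5 + 1/3*1/10 + 1/6*1/10 + 0*1/2 = 3/20
  d_1[3] = 1/2*1/5 + 1/3*1/10 + 1/6*1/2 + 0*1/5 = 13/60
  d_1[4] = 1/2*1/5 + 1/3*7/10 + 1/6*3/10 + 0*1/5 = 23/60
d_1 = (1=1/4, 2=3/20, 3=13/60, 4=23/60)
  d_2[1] = 1/4*2/5 + 3/20*1/10 + 13/60*1/10 + 23/60*1/10 = 7/40
  d_2[2] = 1/4*1/5 + 3/20*1/10 + 13/60*1/10 + 23/60*1/2 = 167/600
  d_2[3] = 1/4*1/5 + 3/20*1/10 + 13/60*1/2 + 23/60*1/5 = 1/4
  d_2[4] = 1/4*1/5 + 3/20*7/10 + 13/60*3/10 + 23/60*1/5 = 89/300
d_2 = (1=7/40, 2=167/600, 3=1/4, 4=89/300)
  d_3[1] = 7/40*2/5 + 167/600*1/10 + 1/4*1/10 + 89/300*1/10 = 61/400
  d_3[2] = 7/40*1/5 + 167/600*1/10 + 1/4*1/10 + 89/300*1/2 = 1417/6000
  d_3[3] = 7/40*1/5 + 167/600*1/10 + 1/4*1/2 + 89/300*1/5 = 1483/6000
  d_3[4] = 7/40*1/5 + 167/600*7/10 + 1/4*3/10 + 89/300*1/5 = 437/1200
d_3 = (1=61/400, 2=1417/6000, 3=1483/6000, 4=437/1200)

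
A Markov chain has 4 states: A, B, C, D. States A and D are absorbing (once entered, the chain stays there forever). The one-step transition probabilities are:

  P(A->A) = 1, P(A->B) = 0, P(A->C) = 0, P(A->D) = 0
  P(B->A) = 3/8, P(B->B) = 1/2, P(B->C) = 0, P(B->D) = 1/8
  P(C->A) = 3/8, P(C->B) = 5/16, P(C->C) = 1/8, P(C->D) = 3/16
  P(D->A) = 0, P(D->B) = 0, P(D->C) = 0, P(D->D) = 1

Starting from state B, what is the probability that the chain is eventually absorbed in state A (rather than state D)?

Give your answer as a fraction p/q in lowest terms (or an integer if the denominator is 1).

Let a_i = P(absorbed in A | start in state i).
Boundary conditions: a_A = 1, a_D = 0.
For each transient state i, a_i = sum_j P(i->j) * a_j:
  a_B = 3/8*a_A + 1/2*a_B + 0*a_C + 1/8*a_D
  a_C = 3/8*a_A + 5/16*a_B + 1/8*a_C + 3/16*a_D

Substituting a_A = 1 and a_D = 0, rearrange to (I - Q) a = r where r[i] = P(i -> A):
  [1/2, 0] . (a_B, a_C) = 3/8
  [-5/16, 7/8] . (a_B, a_C) = 3/8

Solving yields:
  a_B = 3/4
  a_C = 39/56

Starting state is B, so the absorption probability is a_B = 3/4.

Answer: 3/4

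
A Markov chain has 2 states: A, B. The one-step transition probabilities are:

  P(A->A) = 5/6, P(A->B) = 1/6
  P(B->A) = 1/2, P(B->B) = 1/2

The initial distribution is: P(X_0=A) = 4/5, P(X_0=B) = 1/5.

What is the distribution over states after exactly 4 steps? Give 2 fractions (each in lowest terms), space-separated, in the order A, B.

Answer: 304/405 101/405

Derivation:
Propagating the distribution step by step (d_{t+1} = d_t * P):
d_0 = (A=4/5, B=1/5)
  d_1[A] = 4/5*5/6 + 1/5*1/2 = 23/30
  d_1[B] = 4/5*1/6 + 1/5*1/2 = 7/30
d_1 = (A=23/30, B=7/30)
  d_2[A] = 23/30*5/6 + 7/30*1/2 = 34/45
  d_2[B] = 23/30*1/6 + 7/30*1/2 = 11/45
d_2 = (A=34/45, B=11/45)
  d_3[A] = 34/45*5/6 + 11/45*1/2 = 203/270
  d_3[B] = 34/45*1/6 + 11/45*1/2 = 67/270
d_3 = (A=203/270, B=67/270)
  d_4[A] = 203/270*5/6 + 67/270*1/2 = 304/405
  d_4[B] = 203/270*1/6 + 67/270*1/2 = 101/405
d_4 = (A=304/405, B=101/405)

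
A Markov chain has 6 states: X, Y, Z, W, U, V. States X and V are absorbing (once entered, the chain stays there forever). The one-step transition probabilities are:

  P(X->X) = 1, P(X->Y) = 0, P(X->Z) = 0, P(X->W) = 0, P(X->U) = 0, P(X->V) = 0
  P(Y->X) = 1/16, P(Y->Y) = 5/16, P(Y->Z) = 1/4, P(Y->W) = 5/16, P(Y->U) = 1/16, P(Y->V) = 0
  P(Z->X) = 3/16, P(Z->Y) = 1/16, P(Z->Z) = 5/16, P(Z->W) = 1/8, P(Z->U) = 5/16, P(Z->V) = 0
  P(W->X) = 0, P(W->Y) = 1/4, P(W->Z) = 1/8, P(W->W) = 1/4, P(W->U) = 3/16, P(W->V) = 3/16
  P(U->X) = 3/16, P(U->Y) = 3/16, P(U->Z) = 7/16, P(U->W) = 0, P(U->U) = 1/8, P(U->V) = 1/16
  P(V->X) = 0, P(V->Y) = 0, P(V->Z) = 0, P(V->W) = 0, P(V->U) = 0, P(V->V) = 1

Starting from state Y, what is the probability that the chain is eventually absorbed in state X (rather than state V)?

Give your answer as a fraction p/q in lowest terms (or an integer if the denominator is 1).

Answer: 3077/4462

Derivation:
Let a_i = P(absorbed in X | start in state i).
Boundary conditions: a_X = 1, a_V = 0.
For each transient state i, a_i = sum_j P(i->j) * a_j:
  a_Y = 1/16*a_X + 5/16*a_Y + 1/4*a_Z + 5/16*a_W + 1/16*a_U + 0*a_V
  a_Z = 3/16*a_X + 1/16*a_Y + 5/16*a_Z + 1/8*a_W + 5/16*a_U + 0*a_V
  a_W = 0*a_X + 1/4*a_Y + 1/8*a_Z + 1/4*a_W + 3/16*a_U + 3/16*a_V
  a_U = 3/16*a_X + 3/16*a_Y + 7/16*a_Z + 0*a_W + 1/8*a_U + 1/16*a_V

Substituting a_X = 1 and a_V = 0, rearrange to (I - Q) a = r where r[i] = P(i -> X):
  [11/16, -1/4, -5/16, -1/16] . (a_Y, a_Z, a_W, a_U) = 1/16
  [-1/16, 11/16, -1/8, -5/16] . (a_Y, a_Z, a_W, a_U) = 3/16
  [-1/4, -1/8, 3/4, -3/16] . (a_Y, a_Z, a_W, a_U) = 0
  [-3/16, -7/16, 0, 7/8] . (a_Y, a_Z, a_W, a_U) = 3/16

Solving yields:
  a_Y = 3077/4462
  a_Z = 3461/4462
  a_W = 2439/4462
  a_U = 1673/2231

Starting state is Y, so the absorption probability is a_Y = 3077/4462.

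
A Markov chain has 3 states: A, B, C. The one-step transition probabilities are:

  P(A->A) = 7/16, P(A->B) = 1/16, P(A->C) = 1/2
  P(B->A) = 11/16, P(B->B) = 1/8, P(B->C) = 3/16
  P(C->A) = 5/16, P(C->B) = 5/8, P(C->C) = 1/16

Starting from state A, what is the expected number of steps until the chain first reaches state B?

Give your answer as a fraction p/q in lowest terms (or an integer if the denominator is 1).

Let h_i = expected steps to first reach B from state i.
Boundary: h_B = 0.
First-step equations for the other states:
  h_A = 1 + 7/16*h_A + 1/16*h_B + 1/2*h_C
  h_C = 1 + 5/16*h_A + 5/8*h_B + 1/16*h_C

Substituting h_B = 0 and rearranging gives the linear system (I - Q) h = 1:
  [9/16, -1/2] . (h_A, h_C) = 1
  [-5/16, 15/16] . (h_A, h_C) = 1

Solving yields:
  h_A = 368/95
  h_C = 224/95

Starting state is A, so the expected hitting time is h_A = 368/95.

Answer: 368/95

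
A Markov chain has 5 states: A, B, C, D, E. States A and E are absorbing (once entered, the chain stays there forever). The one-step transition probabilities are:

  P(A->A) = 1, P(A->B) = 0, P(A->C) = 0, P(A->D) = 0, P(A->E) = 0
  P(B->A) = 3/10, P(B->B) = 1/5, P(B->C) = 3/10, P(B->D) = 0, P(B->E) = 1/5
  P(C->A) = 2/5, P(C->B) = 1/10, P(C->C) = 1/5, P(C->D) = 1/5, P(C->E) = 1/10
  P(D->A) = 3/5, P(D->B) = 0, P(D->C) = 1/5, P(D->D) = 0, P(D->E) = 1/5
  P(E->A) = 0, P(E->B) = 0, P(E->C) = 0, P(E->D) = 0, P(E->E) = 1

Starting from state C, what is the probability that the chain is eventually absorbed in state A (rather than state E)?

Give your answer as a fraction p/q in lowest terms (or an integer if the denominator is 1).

Let a_i = P(absorbed in A | start in state i).
Boundary conditions: a_A = 1, a_E = 0.
For each transient state i, a_i = sum_j P(i->j) * a_j:
  a_B = 3/10*a_A + 1/5*a_B + 3/10*a_C + 0*a_D + 1/5*a_E
  a_C = 2/5*a_A + 1/10*a_B + 1/5*a_C + 1/5*a_D + 1/10*a_E
  a_D = 3/5*a_A + 0*a_B + 1/5*a_C + 0*a_D + 1/5*a_E

Substituting a_A = 1 and a_E = 0, rearrange to (I - Q) a = r where r[i] = P(i -> A):
  [4/5, -3/10, 0] . (a_B, a_C, a_D) = 3/10
  [-1/10, 4/5, -1/5] . (a_B, a_C, a_D) = 2/5
  [0, -1/5, 1] . (a_B, a_C, a_D) = 3/5

Solving yields:
  a_B = 192/289
  a_C = 223/289
  a_D = 218/289

Starting state is C, so the absorption probability is a_C = 223/289.

Answer: 223/289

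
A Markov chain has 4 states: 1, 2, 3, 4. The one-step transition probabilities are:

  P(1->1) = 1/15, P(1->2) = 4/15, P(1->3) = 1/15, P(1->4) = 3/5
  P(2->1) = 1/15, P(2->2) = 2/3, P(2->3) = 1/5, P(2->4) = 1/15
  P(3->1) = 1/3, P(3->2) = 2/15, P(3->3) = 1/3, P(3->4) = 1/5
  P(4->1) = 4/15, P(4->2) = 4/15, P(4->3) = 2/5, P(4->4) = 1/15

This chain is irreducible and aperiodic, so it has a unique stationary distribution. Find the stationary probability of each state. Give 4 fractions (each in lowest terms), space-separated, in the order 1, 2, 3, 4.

Answer: 146/853 332/853 212/853 163/853

Derivation:
The stationary distribution satisfies pi = pi * P, i.e.:
  pi_1 = 1/15*pi_1 + 1/15*pi_2 + 1/3*pi_3 + 4/15*pi_4
  pi_2 = 4/15*pi_1 + 2/3*pi_2 + 2/15*pi_3 + 4/15*pi_4
  pi_3 = 1/15*pi_1 + 1/5*pi_2 + 1/3*pi_3 + 2/5*pi_4
  pi_4 = 3/5*pi_1 + 1/15*pi_2 + 1/5*pi_3 + 1/15*pi_4
with normalization: pi_1 + pi_2 + pi_3 + pi_4 = 1.

Using the first 3 balance equations plus normalization, the linear system A*pi = b is:
  [-14/15, 1/15, 1/3, 4/15] . pi = 0
  [4/15, -1/3, 2/15, 4/15] . pi = 0
  [1/15, 1/5, -2/3, 2/5] . pi = 0
  [1, 1, 1, 1] . pi = 1

Solving yields:
  pi_1 = 146/853
  pi_2 = 332/853
  pi_3 = 212/853
  pi_4 = 163/853

Verification (pi * P):
  146/853*1/15 + 332/853*1/15 + 212/853*1/3 + 163/853*4/15 = 146/853 = pi_1  (ok)
  146/853*4/15 + 332/853*2/3 + 212/853*2/15 + 163/853*4/15 = 332/853 = pi_2  (ok)
  146/853*1/15 + 332/853*1/5 + 212/853*1/3 + 163/853*2/5 = 212/853 = pi_3  (ok)
  146/853*3/5 + 332/853*1/15 + 212/853*1/5 + 163/853*1/15 = 163/853 = pi_4  (ok)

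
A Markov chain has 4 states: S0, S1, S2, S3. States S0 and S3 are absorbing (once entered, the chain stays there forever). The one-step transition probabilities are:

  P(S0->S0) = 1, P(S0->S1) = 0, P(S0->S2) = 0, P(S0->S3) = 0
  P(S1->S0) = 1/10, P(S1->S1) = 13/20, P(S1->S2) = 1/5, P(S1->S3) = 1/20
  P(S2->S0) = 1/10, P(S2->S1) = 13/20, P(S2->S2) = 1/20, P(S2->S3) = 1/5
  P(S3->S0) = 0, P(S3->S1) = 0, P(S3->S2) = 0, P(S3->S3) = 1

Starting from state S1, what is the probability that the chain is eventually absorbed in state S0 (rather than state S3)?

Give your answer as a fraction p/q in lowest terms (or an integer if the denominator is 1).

Answer: 46/81

Derivation:
Let a_i = P(absorbed in S0 | start in state i).
Boundary conditions: a_S0 = 1, a_S3 = 0.
For each transient state i, a_i = sum_j P(i->j) * a_j:
  a_S1 = 1/10*a_S0 + 13/20*a_S1 + 1/5*a_S2 + 1/20*a_S3
  a_S2 = 1/10*a_S0 + 13/20*a_S1 + 1/20*a_S2 + 1/5*a_S3

Substituting a_S0 = 1 and a_S3 = 0, rearrange to (I - Q) a = r where r[i] = P(i -> S0):
  [7/20, -1/5] . (a_S1, a_S2) = 1/10
  [-13/20, 19/20] . (a_S1, a_S2) = 1/10

Solving yields:
  a_S1 = 46/81
  a_S2 = 40/81

Starting state is S1, so the absorption probability is a_S1 = 46/81.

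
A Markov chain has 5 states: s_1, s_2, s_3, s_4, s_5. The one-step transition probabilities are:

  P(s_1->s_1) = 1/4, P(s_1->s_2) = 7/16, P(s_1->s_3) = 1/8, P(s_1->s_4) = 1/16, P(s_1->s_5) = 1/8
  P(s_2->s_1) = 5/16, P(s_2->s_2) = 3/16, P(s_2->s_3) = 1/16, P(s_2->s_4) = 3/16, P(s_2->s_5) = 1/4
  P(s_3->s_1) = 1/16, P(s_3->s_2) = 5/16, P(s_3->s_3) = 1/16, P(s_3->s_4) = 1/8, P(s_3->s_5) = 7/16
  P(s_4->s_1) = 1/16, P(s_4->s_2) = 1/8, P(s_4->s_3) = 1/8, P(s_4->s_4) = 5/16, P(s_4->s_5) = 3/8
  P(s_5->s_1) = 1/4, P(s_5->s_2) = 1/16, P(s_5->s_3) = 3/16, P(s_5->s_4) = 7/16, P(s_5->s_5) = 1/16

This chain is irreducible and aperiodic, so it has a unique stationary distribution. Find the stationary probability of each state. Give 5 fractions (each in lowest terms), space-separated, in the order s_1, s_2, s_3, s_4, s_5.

The stationary distribution satisfies pi = pi * P, i.e.:
  pi_s_1 = 1/4*pi_s_1 + 5/16*pi_s_2 + 1/16*pi_s_3 + 1/16*pi_s_4 + 1/4*pi_s_5
  pi_s_2 = 7/16*pi_s_1 + 3/16*pi_s_2 + 5/16*pi_s_3 + 1/8*pi_s_4 + 1/16*pi_s_5
  pi_s_3 = 1/8*pi_s_1 + 1/16*pi_s_2 + 1/16*pi_s_3 + 1/8*pi_s_4 + 3/16*pi_s_5
  pi_s_4 = 1/16*pi_s_1 + 3/16*pi_s_2 + 1/8*pi_s_3 + 5/16*pi_s_4 + 7/16*pi_s_5
  pi_s_5 = 1/8*pi_s_1 + 1/4*pi_s_2 + 7/16*pi_s_3 + 3/8*pi_s_4 + 1/16*pi_s_5
with normalization: pi_s_1 + pi_s_2 + pi_s_3 + pi_s_4 + pi_s_5 = 1.

Using the first 4 balance equations plus normalization, the linear system A*pi = b is:
  [-3/4, 5/16, 1/16, 1/16, 1/4] . pi = 0
  [7/16, -13/16, 5/16, 1/8, 1/16] . pi = 0
  [1/8, 1/16, -15/16, 1/8, 3/16] . pi = 0
  [1/16, 3/16, 1/8, -11/16, 7/16] . pi = 0
  [1, 1, 1, 1, 1] . pi = 1

Solving yields:
  pi_s_1 = 12870/66139
  pi_s_2 = 13652/66139
  pi_s_3 = 7891/66139
  pi_s_4 = 16205/66139
  pi_s_5 = 15521/66139

Verification (pi * P):
  12870/66139*1/4 + 13652/66139*5/16 + 7891/66139*1/16 + 16205/66139*1/16 + 15521/66139*1/4 = 12870/66139 = pi_s_1  (ok)
  12870/66139*7/16 + 13652/66139*3/16 + 7891/66139*5/16 + 16205/66139*1/8 + 15521/66139*1/16 = 13652/66139 = pi_s_2  (ok)
  12870/66139*1/8 + 13652/66139*1/16 + 7891/66139*1/16 + 16205/66139*1/8 + 15521/66139*3/16 = 7891/66139 = pi_s_3  (ok)
  12870/66139*1/16 + 13652/66139*3/16 + 7891/66139*1/8 + 16205/66139*5/16 + 15521/66139*7/16 = 16205/66139 = pi_s_4  (ok)
  12870/66139*1/8 + 13652/66139*1/4 + 7891/66139*7/16 + 16205/66139*3/8 + 15521/66139*1/16 = 15521/66139 = pi_s_5  (ok)

Answer: 12870/66139 13652/66139 7891/66139 16205/66139 15521/66139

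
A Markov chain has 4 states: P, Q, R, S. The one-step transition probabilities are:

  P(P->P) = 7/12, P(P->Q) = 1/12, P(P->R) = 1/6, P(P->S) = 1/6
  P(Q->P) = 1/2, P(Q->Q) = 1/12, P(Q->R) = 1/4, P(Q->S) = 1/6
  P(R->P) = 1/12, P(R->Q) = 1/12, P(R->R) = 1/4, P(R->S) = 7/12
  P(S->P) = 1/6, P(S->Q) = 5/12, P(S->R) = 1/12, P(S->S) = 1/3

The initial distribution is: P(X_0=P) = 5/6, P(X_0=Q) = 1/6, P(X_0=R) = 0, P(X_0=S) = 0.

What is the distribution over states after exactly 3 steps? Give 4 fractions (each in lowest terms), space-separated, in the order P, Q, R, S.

Answer: 3857/10368 449/2592 883/5184 983/3456

Derivation:
Propagating the distribution step by step (d_{t+1} = d_t * P):
d_0 = (P=5/6, Q=1/6, R=0, S=0)
  d_1[P] = 5/6*7/12 + 1/6*1/2 + 0*1/12 + 0*1/6 = 41/72
  d_1[Q] = 5/6*1/12 + 1/6*1/12 + 0*1/12 + 0*5/12 = 1/12
  d_1[R] = 5/6*1/6 + 1/6*1/4 + 0*1/4 + 0*1/12 = 13/72
  d_1[S] = 5/6*1/6 + 1/6*1/6 + 0*7/12 + 0*1/3 = 1/6
d_1 = (P=41/72, Q=1/12, R=13/72, S=1/6)
  d_2[P] = 41/72*7/12 + 1/12*1/2 + 13/72*1/12 + 1/6*1/6 = 5/12
  d_2[Q] = 41/72*1/12 + 1/12*1/12 + 13/72*1/12 + 1/6*5/12 = 5/36
  d_2[R] = 41/72*1/6 + 1/12*1/4 + 13/72*1/4 + 1/6*1/12 = 151/864
  d_2[S] = 41/72*1/6 + 1/12*1/6 + 13/72*7/12 + 1/6*1/3 = 233/864
d_2 = (P=5/12, Q=5/36, R=151/864, S=233/864)
  d_3[P] = 5/12*7/12 + 5/36*1/2 + 151/864*1/12 + 233/864*1/6 = 3857/10368
  d_3[Q] = 5/12*1/12 + 5/36*1/12 + 151/864*1/12 + 233/864*5/12 = 449/2592
  d_3[R] = 5/12*1/6 + 5/36*1/4 + 151/864*1/4 + 233/864*1/12 = 883/5184
  d_3[S] = 5/12*1/6 + 5/36*1/6 + 151/864*7/12 + 233/864*1/3 = 983/3456
d_3 = (P=3857/10368, Q=449/2592, R=883/5184, S=983/3456)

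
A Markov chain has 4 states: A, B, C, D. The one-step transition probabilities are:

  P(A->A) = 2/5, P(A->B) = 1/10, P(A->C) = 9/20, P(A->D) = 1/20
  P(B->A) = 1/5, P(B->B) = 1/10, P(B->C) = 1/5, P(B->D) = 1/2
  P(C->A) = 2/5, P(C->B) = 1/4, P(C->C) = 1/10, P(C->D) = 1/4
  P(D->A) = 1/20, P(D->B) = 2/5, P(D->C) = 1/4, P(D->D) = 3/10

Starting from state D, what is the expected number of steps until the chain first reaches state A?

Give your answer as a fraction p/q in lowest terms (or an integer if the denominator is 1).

Answer: 2975/489

Derivation:
Let h_i = expected steps to first reach A from state i.
Boundary: h_A = 0.
First-step equations for the other states:
  h_B = 1 + 1/5*h_A + 1/10*h_B + 1/5*h_C + 1/2*h_D
  h_C = 1 + 2/5*h_A + 1/4*h_B + 1/10*h_C + 1/4*h_D
  h_D = 1 + 1/20*h_A + 2/5*h_B + 1/4*h_C + 3/10*h_D

Substituting h_A = 0 and rearranging gives the linear system (I - Q) h = 1:
  [9/10, -1/5, -1/2] . (h_B, h_C, h_D) = 1
  [-1/4, 9/10, -1/4] . (h_B, h_C, h_D) = 1
  [-2/5, -1/4, 7/10] . (h_B, h_C, h_D) = 1

Solving yields:
  h_B = 2665/489
  h_C = 2110/489
  h_D = 2975/489

Starting state is D, so the expected hitting time is h_D = 2975/489.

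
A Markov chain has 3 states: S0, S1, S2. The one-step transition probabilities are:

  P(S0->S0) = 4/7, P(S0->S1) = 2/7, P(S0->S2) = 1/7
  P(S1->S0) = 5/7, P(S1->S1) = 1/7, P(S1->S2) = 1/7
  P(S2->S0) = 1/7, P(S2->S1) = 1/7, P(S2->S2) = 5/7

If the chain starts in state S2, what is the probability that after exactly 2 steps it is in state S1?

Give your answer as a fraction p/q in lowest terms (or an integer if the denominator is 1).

Answer: 8/49

Derivation:
Computing P^2 by repeated multiplication:
P^1 =
  S0: [4/7, 2/7, 1/7]
  S1: [5/7, 1/7, 1/7]
  S2: [1/7, 1/7, 5/7]
P^2 =
  S0: [27/49, 11/49, 11/49]
  S1: [26/49, 12/49, 11/49]
  S2: [2/7, 8/49, 27/49]

(P^2)[S2 -> S1] = 8/49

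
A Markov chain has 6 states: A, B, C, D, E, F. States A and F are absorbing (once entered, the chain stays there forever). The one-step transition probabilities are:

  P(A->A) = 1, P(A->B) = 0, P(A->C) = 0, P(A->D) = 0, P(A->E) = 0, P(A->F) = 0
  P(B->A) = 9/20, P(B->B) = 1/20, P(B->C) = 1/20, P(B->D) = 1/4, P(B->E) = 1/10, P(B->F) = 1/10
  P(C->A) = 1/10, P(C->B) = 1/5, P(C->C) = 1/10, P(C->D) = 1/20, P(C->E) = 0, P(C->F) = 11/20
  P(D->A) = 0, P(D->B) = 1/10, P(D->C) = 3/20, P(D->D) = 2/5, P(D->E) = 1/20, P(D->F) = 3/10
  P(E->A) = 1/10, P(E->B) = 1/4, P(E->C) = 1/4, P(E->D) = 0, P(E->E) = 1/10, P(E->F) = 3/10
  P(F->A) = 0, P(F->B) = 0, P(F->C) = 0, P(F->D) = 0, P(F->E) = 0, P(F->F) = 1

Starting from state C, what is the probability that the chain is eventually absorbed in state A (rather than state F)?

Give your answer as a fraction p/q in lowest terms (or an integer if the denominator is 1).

Let a_i = P(absorbed in A | start in state i).
Boundary conditions: a_A = 1, a_F = 0.
For each transient state i, a_i = sum_j P(i->j) * a_j:
  a_B = 9/20*a_A + 1/20*a_B + 1/20*a_C + 1/4*a_D + 1/10*a_E + 1/10*a_F
  a_C = 1/10*a_A + 1/5*a_B + 1/10*a_C + 1/20*a_D + 0*a_E + 11/20*a_F
  a_D = 0*a_A + 1/10*a_B + 3/20*a_C + 2/5*a_D + 1/20*a_E + 3/10*a_F
  a_E = 1/10*a_A + 1/4*a_B + 1/4*a_C + 0*a_D + 1/10*a_E + 3/10*a_F

Substituting a_A = 1 and a_F = 0, rearrange to (I - Q) a = r where r[i] = P(i -> A):
  [19/20, -1/20, -1/4, -1/10] . (a_B, a_C, a_D, a_E) = 9/20
  [-1/5, 9/10, -1/20, 0] . (a_B, a_C, a_D, a_E) = 1/10
  [-1/10, -3/20, 3/5, -1/20] . (a_B, a_C, a_D, a_E) = 0
  [-1/4, -1/4, 0, 9/10] . (a_B, a_C, a_D, a_E) = 1/10

Solving yields:
  a_B = 36757/64346
  a_C = 15981/64346
  a_D = 5969/32173
  a_E = 21799/64346

Starting state is C, so the absorption probability is a_C = 15981/64346.

Answer: 15981/64346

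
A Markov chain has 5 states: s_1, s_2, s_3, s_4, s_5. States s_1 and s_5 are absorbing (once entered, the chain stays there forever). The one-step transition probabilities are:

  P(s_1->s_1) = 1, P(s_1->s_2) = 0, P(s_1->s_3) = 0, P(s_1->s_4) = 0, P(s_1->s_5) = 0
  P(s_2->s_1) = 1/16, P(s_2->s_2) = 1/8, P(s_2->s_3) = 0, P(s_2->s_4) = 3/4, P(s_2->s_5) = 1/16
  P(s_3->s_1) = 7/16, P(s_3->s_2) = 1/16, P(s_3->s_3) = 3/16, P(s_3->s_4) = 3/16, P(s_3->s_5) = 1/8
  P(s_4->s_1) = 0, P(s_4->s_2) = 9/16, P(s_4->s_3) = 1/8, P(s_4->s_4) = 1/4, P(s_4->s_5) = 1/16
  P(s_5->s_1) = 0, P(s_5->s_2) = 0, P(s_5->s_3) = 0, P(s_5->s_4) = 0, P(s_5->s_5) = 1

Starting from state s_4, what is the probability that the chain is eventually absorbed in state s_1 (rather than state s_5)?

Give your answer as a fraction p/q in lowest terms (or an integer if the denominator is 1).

Let a_i = P(absorbed in s_1 | start in state i).
Boundary conditions: a_s_1 = 1, a_s_5 = 0.
For each transient state i, a_i = sum_j P(i->j) * a_j:
  a_s_2 = 1/16*a_s_1 + 1/8*a_s_2 + 0*a_s_3 + 3/4*a_s_4 + 1/16*a_s_5
  a_s_3 = 7/16*a_s_1 + 1/16*a_s_2 + 3/16*a_s_3 + 3/16*a_s_4 + 1/8*a_s_5
  a_s_4 = 0*a_s_1 + 9/16*a_s_2 + 1/8*a_s_3 + 1/4*a_s_4 + 1/16*a_s_5

Substituting a_s_1 = 1 and a_s_5 = 0, rearrange to (I - Q) a = r where r[i] = P(i -> s_1):
  [7/8, 0, -3/4] . (a_s_2, a_s_3, a_s_4) = 1/16
  [-1/16, 13/16, -3/16] . (a_s_2, a_s_3, a_s_4) = 7/16
  [-9/16, -1/8, 3/4] . (a_s_2, a_s_3, a_s_4) = 0

Solving yields:
  a_s_2 = 53/112
  a_s_3 = 153/224
  a_s_4 = 15/32

Starting state is s_4, so the absorption probability is a_s_4 = 15/32.

Answer: 15/32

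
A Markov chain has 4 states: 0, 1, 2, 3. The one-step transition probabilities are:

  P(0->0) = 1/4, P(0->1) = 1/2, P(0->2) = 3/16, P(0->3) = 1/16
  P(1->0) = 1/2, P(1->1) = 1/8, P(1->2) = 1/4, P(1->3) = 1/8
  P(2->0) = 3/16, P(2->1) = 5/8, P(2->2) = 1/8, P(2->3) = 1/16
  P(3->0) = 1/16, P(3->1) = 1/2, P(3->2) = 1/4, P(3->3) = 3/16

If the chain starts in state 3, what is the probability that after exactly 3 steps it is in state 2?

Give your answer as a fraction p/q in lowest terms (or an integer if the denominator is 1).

Answer: 831/4096

Derivation:
Computing P^3 by repeated multiplication:
P^1 =
  0: [1/4, 1/2, 3/16, 1/16]
  1: [1/2, 1/8, 1/4, 1/8]
  2: [3/16, 5/8, 1/8, 1/16]
  3: [1/16, 1/2, 1/4, 3/16]
P^2 =
  0: [45/128, 43/128, 27/128, 13/128]
  1: [31/128, 31/64, 3/16, 11/128]
  2: [99/256, 9/32, 57/256, 7/64]
  3: [83/256, 11/32, 55/256, 15/128]
P^3 =
  0: [309/1024, 205/512, 413/2048, 197/2048]
  1: [703/2048, 175/512, 433/2048, 53/512]
  2: [1171/4096, 865/2048, 811/4096, 3/32]
  3: [1231/4096, 815/2048, 831/4096, 101/1024]

(P^3)[3 -> 2] = 831/4096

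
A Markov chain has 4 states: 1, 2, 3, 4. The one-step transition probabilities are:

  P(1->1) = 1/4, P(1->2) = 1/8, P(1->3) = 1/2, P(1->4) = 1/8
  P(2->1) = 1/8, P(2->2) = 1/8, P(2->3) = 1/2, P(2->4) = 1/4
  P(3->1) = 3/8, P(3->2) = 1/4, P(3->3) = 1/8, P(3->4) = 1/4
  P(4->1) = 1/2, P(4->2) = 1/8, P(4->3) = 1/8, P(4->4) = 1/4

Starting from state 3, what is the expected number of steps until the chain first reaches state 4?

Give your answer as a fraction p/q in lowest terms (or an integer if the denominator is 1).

Let h_i = expected steps to first reach 4 from state i.
Boundary: h_4 = 0.
First-step equations for the other states:
  h_1 = 1 + 1/4*h_1 + 1/8*h_2 + 1/2*h_3 + 1/8*h_4
  h_2 = 1 + 1/8*h_1 + 1/8*h_2 + 1/2*h_3 + 1/4*h_4
  h_3 = 1 + 3/8*h_1 + 1/4*h_2 + 1/8*h_3 + 1/4*h_4

Substituting h_4 = 0 and rearranging gives the linear system (I - Q) h = 1:
  [3/4, -1/8, -1/2] . (h_1, h_2, h_3) = 1
  [-1/8, 7/8, -1/2] . (h_1, h_2, h_3) = 1
  [-3/8, -1/4, 7/8] . (h_1, h_2, h_3) = 1

Solving yields:
  h_1 = 704/135
  h_2 = 616/135
  h_3 = 632/135

Starting state is 3, so the expected hitting time is h_3 = 632/135.

Answer: 632/135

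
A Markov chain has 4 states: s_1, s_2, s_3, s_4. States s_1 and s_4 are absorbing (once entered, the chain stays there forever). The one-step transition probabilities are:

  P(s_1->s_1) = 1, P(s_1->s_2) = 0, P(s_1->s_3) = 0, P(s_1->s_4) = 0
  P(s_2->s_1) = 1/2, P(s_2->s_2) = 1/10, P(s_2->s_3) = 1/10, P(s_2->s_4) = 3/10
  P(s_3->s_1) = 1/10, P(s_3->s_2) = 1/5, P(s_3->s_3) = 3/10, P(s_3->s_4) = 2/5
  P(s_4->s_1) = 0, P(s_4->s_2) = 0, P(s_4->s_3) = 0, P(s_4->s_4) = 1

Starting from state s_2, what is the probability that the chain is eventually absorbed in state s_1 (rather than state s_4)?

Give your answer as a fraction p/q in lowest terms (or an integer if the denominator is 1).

Let a_i = P(absorbed in s_1 | start in state i).
Boundary conditions: a_s_1 = 1, a_s_4 = 0.
For each transient state i, a_i = sum_j P(i->j) * a_j:
  a_s_2 = 1/2*a_s_1 + 1/10*a_s_2 + 1/10*a_s_3 + 3/10*a_s_4
  a_s_3 = 1/10*a_s_1 + 1/5*a_s_2 + 3/10*a_s_3 + 2/5*a_s_4

Substituting a_s_1 = 1 and a_s_4 = 0, rearrange to (I - Q) a = r where r[i] = P(i -> s_1):
  [9/10, -1/10] . (a_s_2, a_s_3) = 1/2
  [-1/5, 7/10] . (a_s_2, a_s_3) = 1/10

Solving yields:
  a_s_2 = 36/61
  a_s_3 = 19/61

Starting state is s_2, so the absorption probability is a_s_2 = 36/61.

Answer: 36/61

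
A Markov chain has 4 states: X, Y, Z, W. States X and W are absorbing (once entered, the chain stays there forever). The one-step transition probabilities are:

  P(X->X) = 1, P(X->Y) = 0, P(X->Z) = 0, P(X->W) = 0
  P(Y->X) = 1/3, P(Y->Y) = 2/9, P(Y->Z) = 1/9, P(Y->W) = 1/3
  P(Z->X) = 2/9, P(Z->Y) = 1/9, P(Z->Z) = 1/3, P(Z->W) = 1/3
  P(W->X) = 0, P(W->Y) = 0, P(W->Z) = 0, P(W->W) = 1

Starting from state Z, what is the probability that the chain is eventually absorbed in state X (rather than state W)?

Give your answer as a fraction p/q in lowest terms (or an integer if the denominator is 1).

Let a_i = P(absorbed in X | start in state i).
Boundary conditions: a_X = 1, a_W = 0.
For each transient state i, a_i = sum_j P(i->j) * a_j:
  a_Y = 1/3*a_X + 2/9*a_Y + 1/9*a_Z + 1/3*a_W
  a_Z = 2/9*a_X + 1/9*a_Y + 1/3*a_Z + 1/3*a_W

Substituting a_X = 1 and a_W = 0, rearrange to (I - Q) a = r where r[i] = P(i -> X):
  [7/9, -1/9] . (a_Y, a_Z) = 1/3
  [-1/9, 2/3] . (a_Y, a_Z) = 2/9

Solving yields:
  a_Y = 20/41
  a_Z = 17/41

Starting state is Z, so the absorption probability is a_Z = 17/41.

Answer: 17/41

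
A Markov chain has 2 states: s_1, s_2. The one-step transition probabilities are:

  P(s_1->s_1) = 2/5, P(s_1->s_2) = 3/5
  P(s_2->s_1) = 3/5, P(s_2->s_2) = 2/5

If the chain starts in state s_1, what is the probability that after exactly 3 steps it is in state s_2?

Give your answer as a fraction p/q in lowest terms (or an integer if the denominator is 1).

Computing P^3 by repeated multiplication:
P^1 =
  s_1: [2/5, 3/5]
  s_2: [3/5, 2/5]
P^2 =
  s_1: [13/25, 12/25]
  s_2: [12/25, 13/25]
P^3 =
  s_1: [62/125, 63/125]
  s_2: [63/125, 62/125]

(P^3)[s_1 -> s_2] = 63/125

Answer: 63/125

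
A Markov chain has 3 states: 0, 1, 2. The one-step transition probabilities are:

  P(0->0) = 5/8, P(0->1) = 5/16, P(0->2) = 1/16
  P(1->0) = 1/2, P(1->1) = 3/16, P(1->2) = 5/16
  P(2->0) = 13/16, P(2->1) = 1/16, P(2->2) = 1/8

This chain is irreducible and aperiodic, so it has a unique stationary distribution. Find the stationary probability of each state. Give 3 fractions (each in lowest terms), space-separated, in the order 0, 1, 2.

Answer: 177/286 71/286 19/143

Derivation:
The stationary distribution satisfies pi = pi * P, i.e.:
  pi_0 = 5/8*pi_0 + 1/2*pi_1 + 13/16*pi_2
  pi_1 = 5/16*pi_0 + 3/16*pi_1 + 1/16*pi_2
  pi_2 = 1/16*pi_0 + 5/16*pi_1 + 1/8*pi_2
with normalization: pi_0 + pi_1 + pi_2 = 1.

Using the first 2 balance equations plus normalization, the linear system A*pi = b is:
  [-3/8, 1/2, 13/16] . pi = 0
  [5/16, -13/16, 1/16] . pi = 0
  [1, 1, 1] . pi = 1

Solving yields:
  pi_0 = 177/286
  pi_1 = 71/286
  pi_2 = 19/143

Verification (pi * P):
  177/286*5/8 + 71/286*1/2 + 19/143*13/16 = 177/286 = pi_0  (ok)
  177/286*5/16 + 71/286*3/16 + 19/143*1/16 = 71/286 = pi_1  (ok)
  177/286*1/16 + 71/286*5/16 + 19/143*1/8 = 19/143 = pi_2  (ok)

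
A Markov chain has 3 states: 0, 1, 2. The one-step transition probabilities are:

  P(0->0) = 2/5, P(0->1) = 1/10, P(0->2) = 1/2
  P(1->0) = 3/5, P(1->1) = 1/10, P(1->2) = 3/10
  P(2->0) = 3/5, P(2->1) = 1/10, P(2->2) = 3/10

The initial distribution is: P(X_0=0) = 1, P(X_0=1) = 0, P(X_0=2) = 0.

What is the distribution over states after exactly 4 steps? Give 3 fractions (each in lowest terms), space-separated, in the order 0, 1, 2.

Answer: 313/625 1/10 499/1250

Derivation:
Propagating the distribution step by step (d_{t+1} = d_t * P):
d_0 = (0=1, 1=0, 2=0)
  d_1[0] = 1*2/5 + 0*3/5 + 0*3/5 = 2/5
  d_1[1] = 1*1/10 + 0*1/10 + 0*1/10 = 1/10
  d_1[2] = 1*1/2 + 0*3/10 + 0*3/10 = 1/2
d_1 = (0=2/5, 1=1/10, 2=1/2)
  d_2[0] = 2/5*2/5 + 1/10*3/5 + 1/2*3/5 = 13/25
  d_2[1] = 2/5*1/10 + 1/10*1/10 + 1/2*1/10 = 1/10
  d_2[2] = 2/5*1/2 + 1/10*3/10 + 1/2*3/10 = 19/50
d_2 = (0=13/25, 1=1/10, 2=19/50)
  d_3[0] = 13/25*2/5 + 1/10*3/5 + 19/50*3/5 = 62/125
  d_3[1] = 13/25*1/10 + 1/10*1/10 + 19/50*1/10 = 1/10
  d_3[2] = 13/25*1/2 + 1/10*3/10 + 19/50*3/10 = 101/250
d_3 = (0=62/125, 1=1/10, 2=101/250)
  d_4[0] = 62/125*2/5 + 1/10*3/5 + 101/250*3/5 = 313/625
  d_4[1] = 62/125*1/10 + 1/10*1/10 + 101/250*1/10 = 1/10
  d_4[2] = 62/125*1/2 + 1/10*3/10 + 101/250*3/10 = 499/1250
d_4 = (0=313/625, 1=1/10, 2=499/1250)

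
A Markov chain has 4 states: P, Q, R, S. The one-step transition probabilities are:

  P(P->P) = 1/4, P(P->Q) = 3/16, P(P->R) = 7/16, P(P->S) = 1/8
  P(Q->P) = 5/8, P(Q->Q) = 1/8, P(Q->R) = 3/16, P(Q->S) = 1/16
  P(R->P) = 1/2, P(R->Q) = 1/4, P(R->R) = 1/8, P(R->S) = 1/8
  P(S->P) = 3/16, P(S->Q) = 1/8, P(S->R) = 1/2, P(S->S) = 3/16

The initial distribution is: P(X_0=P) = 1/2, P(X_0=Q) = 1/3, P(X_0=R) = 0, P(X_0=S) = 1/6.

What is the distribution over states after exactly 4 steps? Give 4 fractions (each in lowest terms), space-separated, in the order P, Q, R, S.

Answer: 152815/393216 36853/196608 39717/131072 1981/16384

Derivation:
Propagating the distribution step by step (d_{t+1} = d_t * P):
d_0 = (P=1/2, Q=1/3, R=0, S=1/6)
  d_1[P] = 1/2*1/4 + 1/3*5/8 + 0*1/2 + 1/6*3/16 = 35/96
  d_1[Q] = 1/2*3/16 + 1/3*1/8 + 0*1/4 + 1/6*1/8 = 5/32
  d_1[R] = 1/2*7/16 + 1/3*3/16 + 0*1/8 + 1/6*1/2 = 35/96
  d_1[S] = 1/2*1/8 + 1/3*1/16 + 0*1/8 + 1/6*3/16 = 11/96
d_1 = (P=35/96, Q=5/32, R=35/96, S=11/96)
  d_2[P] = 35/96*1/4 + 5/32*5/8 + 35/96*1/2 + 11/96*3/16 = 201/512
  d_2[Q] = 35/96*3/16 + 5/32*1/8 + 35/96*1/4 + 11/96*1/8 = 99/512
  d_2[R] = 35/96*7/16 + 5/32*3/16 + 35/96*1/8 + 11/96*1/2 = 7/24
  d_2[S] = 35/96*1/8 + 5/32*1/16 + 35/96*1/8 + 11/96*3/16 = 47/384
d_2 = (P=201/512, Q=99/512, R=7/24, S=47/384)
  d_3[P] = 201/512*1/4 + 99/512*5/8 + 7/24*1/2 + 47/384*3/16 = 4765/12288
  d_3[Q] = 201/512*3/16 + 99/512*1/8 + 7/24*1/4 + 47/384*1/8 = 4571/24576
  d_3[R] = 201/512*7/16 + 99/512*3/16 + 7/24*1/8 + 47/384*1/2 = 313/1024
  d_3[S] = 201/512*1/8 + 99/512*1/16 + 7/24*1/8 + 47/384*3/16 = 2963/24576
d_3 = (P=4765/12288, Q=4571/24576, R=313/1024, S=2963/24576)
  d_4[P] = 4765/12288*1/4 + 4571/24576*5/8 + 313/1024*1/2 + 2963/24576*3/16 = 152815/393216
  d_4[Q] = 4765/12288*3/16 + 4571/24576*1/8 + 313/1024*1/4 + 2963/24576*1/8 = 36853/196608
  d_4[R] = 4765/12288*7/16 + 4571/24576*3/16 + 313/1024*1/8 + 2963/24576*1/2 = 39717/131072
  d_4[S] = 4765/12288*1/8 + 4571/24576*1/16 + 313/1024*1/8 + 2963/24576*3/16 = 1981/16384
d_4 = (P=152815/393216, Q=36853/196608, R=39717/131072, S=1981/16384)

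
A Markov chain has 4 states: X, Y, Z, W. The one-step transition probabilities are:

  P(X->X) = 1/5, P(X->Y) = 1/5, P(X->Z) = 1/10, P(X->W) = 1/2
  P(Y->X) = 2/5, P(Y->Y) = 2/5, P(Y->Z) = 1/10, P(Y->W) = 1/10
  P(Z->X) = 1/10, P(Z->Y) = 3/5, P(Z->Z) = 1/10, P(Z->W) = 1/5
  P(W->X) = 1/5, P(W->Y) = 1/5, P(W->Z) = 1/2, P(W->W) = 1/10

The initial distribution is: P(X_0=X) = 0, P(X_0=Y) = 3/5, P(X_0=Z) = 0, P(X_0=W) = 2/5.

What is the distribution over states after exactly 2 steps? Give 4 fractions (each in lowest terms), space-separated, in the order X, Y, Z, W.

Answer: 119/500 46/125 7/50 127/500

Derivation:
Propagating the distribution step by step (d_{t+1} = d_t * P):
d_0 = (X=0, Y=3/5, Z=0, W=2/5)
  d_1[X] = 0*1/5 + 3/5*2/5 + 0*1/10 + 2/5*1/5 = 8/25
  d_1[Y] = 0*1/5 + 3/5*2/5 + 0*3/5 + 2/5*1/5 = 8/25
  d_1[Z] = 0*1/10 + 3/5*1/10 + 0*1/10 + 2/5*1/2 = 13/50
  d_1[W] = 0*1/2 + 3/5*1/10 + 0*1/5 + 2/5*1/10 = 1/10
d_1 = (X=8/25, Y=8/25, Z=13/50, W=1/10)
  d_2[X] = 8/25*1/5 + 8/25*2/5 + 13/50*1/10 + 1/10*1/5 = 119/500
  d_2[Y] = 8/25*1/5 + 8/25*2/5 + 13/50*3/5 + 1/10*1/5 = 46/125
  d_2[Z] = 8/25*1/10 + 8/25*1/10 + 13/50*1/10 + 1/10*1/2 = 7/50
  d_2[W] = 8/25*1/2 + 8/25*1/10 + 13/50*1/5 + 1/10*1/10 = 127/500
d_2 = (X=119/500, Y=46/125, Z=7/50, W=127/500)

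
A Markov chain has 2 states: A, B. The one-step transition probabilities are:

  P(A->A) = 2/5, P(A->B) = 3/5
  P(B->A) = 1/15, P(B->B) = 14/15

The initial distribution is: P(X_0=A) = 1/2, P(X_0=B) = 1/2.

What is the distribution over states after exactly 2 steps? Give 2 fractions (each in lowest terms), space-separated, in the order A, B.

Propagating the distribution step by step (d_{t+1} = d_t * P):
d_0 = (A=1/2, B=1/2)
  d_1[A] = 1/2*2/5 + 1/2*1/15 = 7/30
  d_1[B] = 1/2*3/5 + 1/2*14/15 = 23/30
d_1 = (A=7/30, B=23/30)
  d_2[A] = 7/30*2/5 + 23/30*1/15 = 13/90
  d_2[B] = 7/30*3/5 + 23/30*14/15 = 77/90
d_2 = (A=13/90, B=77/90)

Answer: 13/90 77/90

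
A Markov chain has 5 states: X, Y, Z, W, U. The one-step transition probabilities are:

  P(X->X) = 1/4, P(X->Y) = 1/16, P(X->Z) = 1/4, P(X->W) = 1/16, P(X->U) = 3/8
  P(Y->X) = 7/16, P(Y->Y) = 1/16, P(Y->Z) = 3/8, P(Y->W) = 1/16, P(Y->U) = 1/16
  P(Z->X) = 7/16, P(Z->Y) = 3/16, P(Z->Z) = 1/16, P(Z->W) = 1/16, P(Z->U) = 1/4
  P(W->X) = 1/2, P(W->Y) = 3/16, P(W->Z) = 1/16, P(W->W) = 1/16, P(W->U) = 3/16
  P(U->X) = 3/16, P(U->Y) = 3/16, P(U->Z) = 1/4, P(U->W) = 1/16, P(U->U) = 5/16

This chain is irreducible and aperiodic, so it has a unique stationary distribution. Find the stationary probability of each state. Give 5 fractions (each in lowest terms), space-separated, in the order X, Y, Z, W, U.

The stationary distribution satisfies pi = pi * P, i.e.:
  pi_X = 1/4*pi_X + 7/16*pi_Y + 7/16*pi_Z + 1/2*pi_W + 3/16*pi_U
  pi_Y = 1/16*pi_X + 1/16*pi_Y + 3/16*pi_Z + 3/16*pi_W + 3/16*pi_U
  pi_Z = 1/4*pi_X + 3/8*pi_Y + 1/16*pi_Z + 1/16*pi_W + 1/4*pi_U
  pi_W = 1/16*pi_X + 1/16*pi_Y + 1/16*pi_Z + 1/16*pi_W + 1/16*pi_U
  pi_U = 3/8*pi_X + 1/16*pi_Y + 1/4*pi_Z + 3/16*pi_W + 5/16*pi_U
with normalization: pi_X + pi_Y + pi_Z + pi_W + pi_U = 1.

Using the first 4 balance equations plus normalization, the linear system A*pi = b is:
  [-3/4, 7/16, 7/16, 1/2, 3/16] . pi = 0
  [1/16, -15/16, 3/16, 3/16, 3/16] . pi = 0
  [1/4, 3/8, -15/16, 1/16, 1/4] . pi = 0
  [1/16, 1/16, 1/16, -15/16, 1/16] . pi = 0
  [1, 1, 1, 1, 1] . pi = 1

Solving yields:
  pi_X = 4425/14128
  pi_Y = 1863/14128
  pi_Z = 3031/14128
  pi_W = 1/16
  pi_U = 1963/7064

Verification (pi * P):
  4425/14128*1/4 + 1863/14128*7/16 + 3031/14128*7/16 + 1/16*1/2 + 1963/7064*3/16 = 4425/14128 = pi_X  (ok)
  4425/14128*1/16 + 1863/14128*1/16 + 3031/14128*3/16 + 1/16*3/16 + 1963/7064*3/16 = 1863/14128 = pi_Y  (ok)
  4425/14128*1/4 + 1863/14128*3/8 + 3031/14128*1/16 + 1/16*1/16 + 1963/7064*1/4 = 3031/14128 = pi_Z  (ok)
  4425/14128*1/16 + 1863/14128*1/16 + 3031/14128*1/16 + 1/16*1/16 + 1963/7064*1/16 = 1/16 = pi_W  (ok)
  4425/14128*3/8 + 1863/14128*1/16 + 3031/14128*1/4 + 1/16*3/16 + 1963/7064*5/16 = 1963/7064 = pi_U  (ok)

Answer: 4425/14128 1863/14128 3031/14128 1/16 1963/7064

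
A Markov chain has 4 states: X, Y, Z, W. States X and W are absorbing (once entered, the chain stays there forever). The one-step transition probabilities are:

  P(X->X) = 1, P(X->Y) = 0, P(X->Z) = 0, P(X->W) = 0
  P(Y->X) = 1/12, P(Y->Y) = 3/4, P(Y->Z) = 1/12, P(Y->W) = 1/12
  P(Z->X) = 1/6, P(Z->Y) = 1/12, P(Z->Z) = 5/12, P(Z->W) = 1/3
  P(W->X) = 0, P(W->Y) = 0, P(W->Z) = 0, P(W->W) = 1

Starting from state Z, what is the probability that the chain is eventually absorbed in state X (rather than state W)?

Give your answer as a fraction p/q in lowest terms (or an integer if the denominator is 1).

Answer: 7/20

Derivation:
Let a_i = P(absorbed in X | start in state i).
Boundary conditions: a_X = 1, a_W = 0.
For each transient state i, a_i = sum_j P(i->j) * a_j:
  a_Y = 1/12*a_X + 3/4*a_Y + 1/12*a_Z + 1/12*a_W
  a_Z = 1/6*a_X + 1/12*a_Y + 5/12*a_Z + 1/3*a_W

Substituting a_X = 1 and a_W = 0, rearrange to (I - Q) a = r where r[i] = P(i -> X):
  [1/4, -1/12] . (a_Y, a_Z) = 1/12
  [-1/12, 7/12] . (a_Y, a_Z) = 1/6

Solving yields:
  a_Y = 9/20
  a_Z = 7/20

Starting state is Z, so the absorption probability is a_Z = 7/20.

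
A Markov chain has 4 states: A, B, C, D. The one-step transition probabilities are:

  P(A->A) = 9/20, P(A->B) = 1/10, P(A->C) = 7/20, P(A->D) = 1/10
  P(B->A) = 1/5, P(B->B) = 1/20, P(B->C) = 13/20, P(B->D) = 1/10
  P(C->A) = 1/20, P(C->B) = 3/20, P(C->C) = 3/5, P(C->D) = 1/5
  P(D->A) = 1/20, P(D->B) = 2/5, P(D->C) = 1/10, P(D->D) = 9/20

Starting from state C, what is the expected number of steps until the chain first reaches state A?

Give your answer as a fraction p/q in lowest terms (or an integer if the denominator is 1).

Answer: 1360/107

Derivation:
Let h_i = expected steps to first reach A from state i.
Boundary: h_A = 0.
First-step equations for the other states:
  h_B = 1 + 1/5*h_A + 1/20*h_B + 13/20*h_C + 1/10*h_D
  h_C = 1 + 1/20*h_A + 3/20*h_B + 3/5*h_C + 1/5*h_D
  h_D = 1 + 1/20*h_A + 2/5*h_B + 1/10*h_C + 9/20*h_D

Substituting h_A = 0 and rearranging gives the linear system (I - Q) h = 1:
  [19/20, -13/20, -1/10] . (h_B, h_C, h_D) = 1
  [-3/20, 2/5, -1/5] . (h_B, h_C, h_D) = 1
  [-2/5, -1/10, 11/20] . (h_B, h_C, h_D) = 1

Solving yields:
  h_B = 1180/107
  h_C = 1360/107
  h_D = 1300/107

Starting state is C, so the expected hitting time is h_C = 1360/107.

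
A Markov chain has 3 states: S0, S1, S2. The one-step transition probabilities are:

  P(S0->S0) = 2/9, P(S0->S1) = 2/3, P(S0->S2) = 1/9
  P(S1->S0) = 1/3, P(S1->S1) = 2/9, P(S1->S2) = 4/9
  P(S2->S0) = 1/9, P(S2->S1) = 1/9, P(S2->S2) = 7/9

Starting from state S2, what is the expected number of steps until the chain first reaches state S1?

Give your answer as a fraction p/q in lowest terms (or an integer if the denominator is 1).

Answer: 72/13

Derivation:
Let h_i = expected steps to first reach S1 from state i.
Boundary: h_S1 = 0.
First-step equations for the other states:
  h_S0 = 1 + 2/9*h_S0 + 2/3*h_S1 + 1/9*h_S2
  h_S2 = 1 + 1/9*h_S0 + 1/9*h_S1 + 7/9*h_S2

Substituting h_S1 = 0 and rearranging gives the linear system (I - Q) h = 1:
  [7/9, -1/9] . (h_S0, h_S2) = 1
  [-1/9, 2/9] . (h_S0, h_S2) = 1

Solving yields:
  h_S0 = 27/13
  h_S2 = 72/13

Starting state is S2, so the expected hitting time is h_S2 = 72/13.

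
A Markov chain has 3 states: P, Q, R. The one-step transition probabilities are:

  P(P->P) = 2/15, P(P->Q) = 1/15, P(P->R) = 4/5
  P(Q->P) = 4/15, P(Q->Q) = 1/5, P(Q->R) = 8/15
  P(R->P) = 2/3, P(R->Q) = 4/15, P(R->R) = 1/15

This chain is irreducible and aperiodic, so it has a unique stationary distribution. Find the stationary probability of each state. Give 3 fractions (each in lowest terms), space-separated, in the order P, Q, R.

The stationary distribution satisfies pi = pi * P, i.e.:
  pi_P = 2/15*pi_P + 4/15*pi_Q + 2/3*pi_R
  pi_Q = 1/15*pi_P + 1/5*pi_Q + 4/15*pi_R
  pi_R = 4/5*pi_P + 8/15*pi_Q + 1/15*pi_R
with normalization: pi_P + pi_Q + pi_R = 1.

Using the first 2 balance equations plus normalization, the linear system A*pi = b is:
  [-13/15, 4/15, 2/3] . pi = 0
  [1/15, -4/5, 4/15] . pi = 0
  [1, 1, 1] . pi = 1

Solving yields:
  pi_P = 68/175
  pi_Q = 31/175
  pi_R = 76/175

Verification (pi * P):
  68/175*2/15 + 31/175*4/15 + 76/175*2/3 = 68/175 = pi_P  (ok)
  68/175*1/15 + 31/175*1/5 + 76/175*4/15 = 31/175 = pi_Q  (ok)
  68/175*4/5 + 31/175*8/15 + 76/175*1/15 = 76/175 = pi_R  (ok)

Answer: 68/175 31/175 76/175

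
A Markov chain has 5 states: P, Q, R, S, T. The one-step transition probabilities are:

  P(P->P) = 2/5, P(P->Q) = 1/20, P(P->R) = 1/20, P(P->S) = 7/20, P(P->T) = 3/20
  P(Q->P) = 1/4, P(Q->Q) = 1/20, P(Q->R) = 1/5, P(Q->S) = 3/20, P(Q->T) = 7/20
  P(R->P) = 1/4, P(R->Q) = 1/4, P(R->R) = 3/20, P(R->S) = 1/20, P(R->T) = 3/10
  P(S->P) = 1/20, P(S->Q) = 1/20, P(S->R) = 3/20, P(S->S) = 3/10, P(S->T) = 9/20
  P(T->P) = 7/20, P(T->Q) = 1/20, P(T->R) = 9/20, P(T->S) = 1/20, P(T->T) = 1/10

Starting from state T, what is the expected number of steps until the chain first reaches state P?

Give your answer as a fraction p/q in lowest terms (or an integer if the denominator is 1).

Answer: 27160/7709

Derivation:
Let h_i = expected steps to first reach P from state i.
Boundary: h_P = 0.
First-step equations for the other states:
  h_Q = 1 + 1/4*h_P + 1/20*h_Q + 1/5*h_R + 3/20*h_S + 7/20*h_T
  h_R = 1 + 1/4*h_P + 1/4*h_Q + 3/20*h_R + 1/20*h_S + 3/10*h_T
  h_S = 1 + 1/20*h_P + 1/20*h_Q + 3/20*h_R + 3/10*h_S + 9/20*h_T
  h_T = 1 + 7/20*h_P + 1/20*h_Q + 9/20*h_R + 1/20*h_S + 1/10*h_T

Substituting h_P = 0 and rearranging gives the linear system (I - Q) h = 1:
  [19/20, -1/5, -3/20, -7/20] . (h_Q, h_R, h_S, h_T) = 1
  [-1/4, 17/20, -1/20, -3/10] . (h_Q, h_R, h_S, h_T) = 1
  [-1/20, -3/20, 7/10, -9/20] . (h_Q, h_R, h_S, h_T) = 1
  [-1/20, -9/20, -1/20, 9/10] . (h_Q, h_R, h_S, h_T) = 1

Solving yields:
  h_Q = 30220/7709
  h_R = 29720/7709
  h_S = 37000/7709
  h_T = 27160/7709

Starting state is T, so the expected hitting time is h_T = 27160/7709.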